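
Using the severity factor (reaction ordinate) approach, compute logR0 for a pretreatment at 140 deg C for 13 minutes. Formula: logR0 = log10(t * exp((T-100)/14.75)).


logR0 = log10(t * exp((T - 100) / 14.75))
= log10(13 * exp((140 - 100) / 14.75))
= 2.2917

2.2917


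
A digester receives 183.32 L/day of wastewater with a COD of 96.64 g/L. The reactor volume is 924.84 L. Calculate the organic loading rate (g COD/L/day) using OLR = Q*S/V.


OLR = Q * S / V
= 183.32 * 96.64 / 924.84
= 19.1558 g/L/day

19.1558 g/L/day


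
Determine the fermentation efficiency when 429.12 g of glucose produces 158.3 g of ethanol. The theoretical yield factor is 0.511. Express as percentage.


Fermentation efficiency = (actual / (0.511 * glucose)) * 100
= (158.3 / (0.511 * 429.12)) * 100
= 72.1907%

72.1907%


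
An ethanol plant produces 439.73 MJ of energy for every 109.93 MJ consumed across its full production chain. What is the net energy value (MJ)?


NEV = E_out - E_in
= 439.73 - 109.93
= 329.8000 MJ

329.8000 MJ


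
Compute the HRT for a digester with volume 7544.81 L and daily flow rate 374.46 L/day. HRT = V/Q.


HRT = V / Q
= 7544.81 / 374.46
= 20.1485 days

20.1485 days


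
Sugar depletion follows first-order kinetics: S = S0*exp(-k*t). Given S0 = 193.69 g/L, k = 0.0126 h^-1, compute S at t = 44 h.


S = S0 * exp(-k * t)
S = 193.69 * exp(-0.0126 * 44)
S = 111.2588 g/L

111.2588 g/L


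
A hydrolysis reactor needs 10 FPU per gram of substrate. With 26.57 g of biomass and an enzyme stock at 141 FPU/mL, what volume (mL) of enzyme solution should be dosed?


V = dosage * m_sub / activity
V = 10 * 26.57 / 141
V = 1.8844 mL

1.8844 mL


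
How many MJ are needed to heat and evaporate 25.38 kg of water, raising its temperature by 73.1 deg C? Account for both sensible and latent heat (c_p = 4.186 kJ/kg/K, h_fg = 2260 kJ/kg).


E = m_water * (4.186 * dT + 2260) / 1000
= 25.38 * (4.186 * 73.1 + 2260) / 1000
= 65.1250 MJ

65.1250 MJ


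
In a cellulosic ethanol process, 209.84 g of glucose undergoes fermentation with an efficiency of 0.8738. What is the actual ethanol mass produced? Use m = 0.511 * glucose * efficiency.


Actual ethanol: m = 0.511 * 209.84 * 0.8738
m = 93.6960 g

93.6960 g


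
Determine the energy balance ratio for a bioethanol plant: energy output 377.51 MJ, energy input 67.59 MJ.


EROI = E_out / E_in
= 377.51 / 67.59
= 5.5853

5.5853


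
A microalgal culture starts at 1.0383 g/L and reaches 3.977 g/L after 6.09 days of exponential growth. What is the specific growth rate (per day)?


mu = ln(X2/X1) / dt
= ln(3.977/1.0383) / 6.09
= 0.2205 per day

0.2205 per day


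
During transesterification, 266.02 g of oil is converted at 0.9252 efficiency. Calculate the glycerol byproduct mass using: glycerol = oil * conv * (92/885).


glycerol = oil * conv * (92/885)
= 266.02 * 0.9252 * 92 / 885
= 25.5855 g

25.5855 g


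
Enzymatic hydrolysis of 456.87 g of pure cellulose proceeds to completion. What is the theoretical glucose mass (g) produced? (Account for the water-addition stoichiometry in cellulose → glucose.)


glucose = cellulose * 180/162
= 456.87 * 180/162
= 507.6333 g

507.6333 g


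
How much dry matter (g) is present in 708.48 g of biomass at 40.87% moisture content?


Wd = Ww * (1 - MC/100)
= 708.48 * (1 - 40.87/100)
= 418.9242 g

418.9242 g


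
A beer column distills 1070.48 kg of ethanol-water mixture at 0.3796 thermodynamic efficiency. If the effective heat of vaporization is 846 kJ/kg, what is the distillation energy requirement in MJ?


E = m * 846 / (eta * 1000)
= 1070.48 * 846 / (0.3796 * 1000)
= 2385.7378 MJ

2385.7378 MJ


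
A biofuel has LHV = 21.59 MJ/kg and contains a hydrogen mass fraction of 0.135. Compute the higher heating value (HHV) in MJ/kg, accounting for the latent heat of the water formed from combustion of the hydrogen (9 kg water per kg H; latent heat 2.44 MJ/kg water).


HHV = LHV + H_frac * 9 * 2.44
= 21.59 + 0.135 * 9 * 2.44
= 24.5546 MJ/kg

24.5546 MJ/kg


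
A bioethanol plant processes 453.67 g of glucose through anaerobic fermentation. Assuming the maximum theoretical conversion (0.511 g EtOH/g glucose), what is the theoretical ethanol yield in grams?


Theoretical ethanol yield: m_EtOH = 0.511 * m_glucose
m_EtOH = 0.511 * 453.67 = 231.8254 g

231.8254 g


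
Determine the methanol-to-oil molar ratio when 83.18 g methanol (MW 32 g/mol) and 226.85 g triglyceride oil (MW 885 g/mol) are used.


Molar ratio = n_MeOH / n_oil = (MeOH/32) / (oil/885) = (MeOH * 885) / (32 * oil)
= (83.18 * 885) / (32 * 226.85)
= 10.1408

10.1408


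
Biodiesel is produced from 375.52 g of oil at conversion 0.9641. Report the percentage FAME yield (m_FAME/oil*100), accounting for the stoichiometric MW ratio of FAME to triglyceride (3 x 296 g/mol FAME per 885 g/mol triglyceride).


m_FAME = oil * conv * (3 * 296 / 885) = oil * conv * (888/885)
= 375.52 * 0.9641 * 888 / 885
= 363.2661 g
Y = m_FAME / oil * 100 = conv * (888/885) * 100
= 0.9641 * 888 / 885 * 100
= 96.74%

96.74%


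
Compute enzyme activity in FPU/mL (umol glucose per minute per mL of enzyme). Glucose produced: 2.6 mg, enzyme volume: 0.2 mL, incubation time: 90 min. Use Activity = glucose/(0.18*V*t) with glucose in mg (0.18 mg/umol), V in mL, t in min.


Activity = glucose_mg / (0.18 mg/umol * V_mL * t_min)
= 2.6 / (0.18 * 0.2 * 90)
= 0.8025 FPU/mL

0.8025 FPU/mL


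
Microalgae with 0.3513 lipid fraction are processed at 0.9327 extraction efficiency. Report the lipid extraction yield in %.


Y = lipid_content * extraction_eff * 100
= 0.3513 * 0.9327 * 100
= 32.7658%

32.7658%


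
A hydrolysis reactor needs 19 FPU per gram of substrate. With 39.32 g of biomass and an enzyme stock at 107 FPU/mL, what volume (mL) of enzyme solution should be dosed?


V = dosage * m_sub / activity
V = 19 * 39.32 / 107
V = 6.9821 mL

6.9821 mL


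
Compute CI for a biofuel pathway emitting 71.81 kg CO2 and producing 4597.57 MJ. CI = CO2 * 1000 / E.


CI = CO2 * 1000 / E
= 71.81 * 1000 / 4597.57
= 15.6191 g CO2/MJ

15.6191 g CO2/MJ


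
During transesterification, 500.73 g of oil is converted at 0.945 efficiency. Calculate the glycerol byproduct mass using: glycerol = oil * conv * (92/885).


glycerol = oil * conv * (92/885)
= 500.73 * 0.945 * 92 / 885
= 49.1904 g

49.1904 g


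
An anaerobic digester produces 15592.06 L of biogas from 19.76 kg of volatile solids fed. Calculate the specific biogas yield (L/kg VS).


Y = V / VS
= 15592.06 / 19.76
= 789.0719 L/kg VS

789.0719 L/kg VS


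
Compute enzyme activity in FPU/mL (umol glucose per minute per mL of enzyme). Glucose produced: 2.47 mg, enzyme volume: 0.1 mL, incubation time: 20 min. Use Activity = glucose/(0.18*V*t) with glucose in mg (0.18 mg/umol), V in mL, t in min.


Activity = glucose_mg / (0.18 mg/umol * V_mL * t_min)
= 2.47 / (0.18 * 0.1 * 20)
= 6.8611 FPU/mL

6.8611 FPU/mL


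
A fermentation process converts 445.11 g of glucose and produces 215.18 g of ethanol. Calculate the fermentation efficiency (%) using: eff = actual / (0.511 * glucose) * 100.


Fermentation efficiency = (actual / (0.511 * glucose)) * 100
= (215.18 / (0.511 * 445.11)) * 100
= 94.6049%

94.6049%


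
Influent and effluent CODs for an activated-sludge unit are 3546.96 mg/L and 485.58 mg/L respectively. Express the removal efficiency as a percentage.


eta = (COD_in - COD_out) / COD_in * 100
= (3546.96 - 485.58) / 3546.96 * 100
= 86.3100%

86.3100%


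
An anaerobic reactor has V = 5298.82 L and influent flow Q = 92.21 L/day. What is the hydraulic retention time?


HRT = V / Q
= 5298.82 / 92.21
= 57.4647 days

57.4647 days


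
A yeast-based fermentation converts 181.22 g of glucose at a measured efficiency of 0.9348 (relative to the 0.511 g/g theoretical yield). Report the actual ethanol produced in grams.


Actual ethanol: m = 0.511 * 181.22 * 0.9348
m = 86.5657 g

86.5657 g


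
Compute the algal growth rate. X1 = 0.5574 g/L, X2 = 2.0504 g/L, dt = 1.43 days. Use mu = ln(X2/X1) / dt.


mu = ln(X2/X1) / dt
= ln(2.0504/0.5574) / 1.43
= 0.9108 per day

0.9108 per day


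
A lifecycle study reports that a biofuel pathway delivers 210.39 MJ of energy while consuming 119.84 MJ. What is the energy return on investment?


EROI = E_out / E_in
= 210.39 / 119.84
= 1.7556

1.7556


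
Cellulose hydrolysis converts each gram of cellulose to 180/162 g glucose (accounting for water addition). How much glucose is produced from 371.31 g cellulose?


glucose = cellulose * 180/162
= 371.31 * 180/162
= 412.5667 g

412.5667 g


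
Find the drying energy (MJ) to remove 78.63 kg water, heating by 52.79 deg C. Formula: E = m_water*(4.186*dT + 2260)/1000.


E = m_water * (4.186 * dT + 2260) / 1000
= 78.63 * (4.186 * 52.79 + 2260) / 1000
= 195.0794 MJ

195.0794 MJ


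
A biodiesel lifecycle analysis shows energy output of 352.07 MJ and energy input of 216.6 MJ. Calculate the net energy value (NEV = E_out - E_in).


NEV = E_out - E_in
= 352.07 - 216.6
= 135.4700 MJ

135.4700 MJ


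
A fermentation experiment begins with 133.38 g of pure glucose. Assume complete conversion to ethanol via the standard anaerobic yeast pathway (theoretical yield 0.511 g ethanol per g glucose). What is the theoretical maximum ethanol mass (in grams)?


Theoretical ethanol yield: m_EtOH = 0.511 * m_glucose
m_EtOH = 0.511 * 133.38 = 68.1572 g

68.1572 g


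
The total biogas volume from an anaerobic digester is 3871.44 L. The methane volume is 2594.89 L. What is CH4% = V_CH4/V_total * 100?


CH4% = V_CH4 / V_total * 100
= 2594.89 / 3871.44 * 100
= 67.0265%

67.0265%


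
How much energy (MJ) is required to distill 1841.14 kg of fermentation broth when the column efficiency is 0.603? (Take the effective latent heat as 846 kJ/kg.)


E = m * 846 / (eta * 1000)
= 1841.14 * 846 / (0.603 * 1000)
= 2583.0919 MJ

2583.0919 MJ


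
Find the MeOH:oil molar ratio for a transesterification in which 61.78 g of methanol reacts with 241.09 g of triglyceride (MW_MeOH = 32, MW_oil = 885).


Molar ratio = n_MeOH / n_oil = (MeOH/32) / (oil/885) = (MeOH * 885) / (32 * oil)
= (61.78 * 885) / (32 * 241.09)
= 7.0870

7.0870


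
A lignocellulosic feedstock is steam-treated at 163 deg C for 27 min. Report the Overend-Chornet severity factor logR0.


logR0 = log10(t * exp((T - 100) / 14.75))
= log10(27 * exp((163 - 100) / 14.75))
= 3.2863

3.2863


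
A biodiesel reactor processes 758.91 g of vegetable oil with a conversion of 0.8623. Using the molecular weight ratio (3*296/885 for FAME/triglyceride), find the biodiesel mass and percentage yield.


m_FAME = oil * conv * (3 * 296 / 885) = oil * conv * (888/885)
= 758.91 * 0.8623 * 888 / 885
= 656.6264 g
Y = m_FAME / oil * 100 = conv * (888/885) * 100
= 0.8623 * 888 / 885 * 100
= 86.52%

656.6264 g FAME; Y = 86.52%


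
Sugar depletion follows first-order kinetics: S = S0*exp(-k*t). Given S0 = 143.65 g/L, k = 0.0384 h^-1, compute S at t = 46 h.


S = S0 * exp(-k * t)
S = 143.65 * exp(-0.0384 * 46)
S = 24.5566 g/L

24.5566 g/L


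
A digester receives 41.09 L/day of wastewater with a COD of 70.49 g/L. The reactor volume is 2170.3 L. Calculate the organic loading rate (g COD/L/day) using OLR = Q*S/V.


OLR = Q * S / V
= 41.09 * 70.49 / 2170.3
= 1.3346 g/L/day

1.3346 g/L/day


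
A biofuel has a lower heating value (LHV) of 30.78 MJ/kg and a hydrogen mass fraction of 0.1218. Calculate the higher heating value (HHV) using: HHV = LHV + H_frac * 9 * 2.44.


HHV = LHV + H_frac * 9 * 2.44
= 30.78 + 0.1218 * 9 * 2.44
= 33.4547 MJ/kg

33.4547 MJ/kg


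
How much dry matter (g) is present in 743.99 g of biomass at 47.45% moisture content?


Wd = Ww * (1 - MC/100)
= 743.99 * (1 - 47.45/100)
= 390.9667 g

390.9667 g


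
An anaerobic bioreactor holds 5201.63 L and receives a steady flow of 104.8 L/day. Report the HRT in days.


HRT = V / Q
= 5201.63 / 104.8
= 49.6339 days

49.6339 days


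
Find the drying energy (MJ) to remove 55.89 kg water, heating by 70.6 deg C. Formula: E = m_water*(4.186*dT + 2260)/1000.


E = m_water * (4.186 * dT + 2260) / 1000
= 55.89 * (4.186 * 70.6 + 2260) / 1000
= 142.8287 MJ

142.8287 MJ


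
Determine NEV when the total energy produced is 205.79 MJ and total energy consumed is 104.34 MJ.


NEV = E_out - E_in
= 205.79 - 104.34
= 101.4500 MJ

101.4500 MJ


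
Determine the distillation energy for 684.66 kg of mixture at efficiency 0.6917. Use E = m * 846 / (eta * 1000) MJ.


E = m * 846 / (eta * 1000)
= 684.66 * 846 / (0.6917 * 1000)
= 837.3896 MJ

837.3896 MJ


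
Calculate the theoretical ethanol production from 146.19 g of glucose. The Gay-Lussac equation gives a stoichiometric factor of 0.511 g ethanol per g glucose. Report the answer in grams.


Theoretical ethanol yield: m_EtOH = 0.511 * m_glucose
m_EtOH = 0.511 * 146.19 = 74.7031 g

74.7031 g


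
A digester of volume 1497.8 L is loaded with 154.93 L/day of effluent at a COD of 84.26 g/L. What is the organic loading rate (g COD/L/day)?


OLR = Q * S / V
= 154.93 * 84.26 / 1497.8
= 8.7157 g/L/day

8.7157 g/L/day


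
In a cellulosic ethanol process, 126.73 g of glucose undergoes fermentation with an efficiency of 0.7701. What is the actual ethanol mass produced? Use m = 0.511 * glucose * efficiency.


Actual ethanol: m = 0.511 * 126.73 * 0.7701
m = 49.8709 g

49.8709 g


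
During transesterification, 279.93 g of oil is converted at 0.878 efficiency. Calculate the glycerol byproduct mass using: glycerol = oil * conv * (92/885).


glycerol = oil * conv * (92/885)
= 279.93 * 0.878 * 92 / 885
= 25.5499 g

25.5499 g


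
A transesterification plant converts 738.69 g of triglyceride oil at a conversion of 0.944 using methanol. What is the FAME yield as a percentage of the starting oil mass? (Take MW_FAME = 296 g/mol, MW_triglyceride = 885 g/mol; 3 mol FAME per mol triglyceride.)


m_FAME = oil * conv * (3 * 296 / 885) = oil * conv * (888/885)
= 738.69 * 0.944 * 888 / 885
= 699.6872 g
Y = m_FAME / oil * 100 = conv * (888/885) * 100
= 0.944 * 888 / 885 * 100
= 94.72%

94.72%


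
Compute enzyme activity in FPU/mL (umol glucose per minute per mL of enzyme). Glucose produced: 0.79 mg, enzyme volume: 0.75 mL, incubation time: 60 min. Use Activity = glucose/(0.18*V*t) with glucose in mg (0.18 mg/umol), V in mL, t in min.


Activity = glucose_mg / (0.18 mg/umol * V_mL * t_min)
= 0.79 / (0.18 * 0.75 * 60)
= 0.0975 FPU/mL

0.0975 FPU/mL


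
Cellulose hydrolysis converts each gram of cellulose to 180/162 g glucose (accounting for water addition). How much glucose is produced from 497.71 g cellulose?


glucose = cellulose * 180/162
= 497.71 * 180/162
= 553.0111 g

553.0111 g


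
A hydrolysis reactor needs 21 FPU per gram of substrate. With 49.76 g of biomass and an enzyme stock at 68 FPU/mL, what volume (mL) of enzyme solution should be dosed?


V = dosage * m_sub / activity
V = 21 * 49.76 / 68
V = 15.3671 mL

15.3671 mL


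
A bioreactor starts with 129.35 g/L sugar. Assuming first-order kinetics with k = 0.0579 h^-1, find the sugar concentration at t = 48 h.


S = S0 * exp(-k * t)
S = 129.35 * exp(-0.0579 * 48)
S = 8.0311 g/L

8.0311 g/L


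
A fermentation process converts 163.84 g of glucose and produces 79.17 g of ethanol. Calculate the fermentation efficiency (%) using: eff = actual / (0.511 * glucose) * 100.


Fermentation efficiency = (actual / (0.511 * glucose)) * 100
= (79.17 / (0.511 * 163.84)) * 100
= 94.5627%

94.5627%


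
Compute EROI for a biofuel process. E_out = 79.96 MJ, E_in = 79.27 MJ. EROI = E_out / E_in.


EROI = E_out / E_in
= 79.96 / 79.27
= 1.0087

1.0087


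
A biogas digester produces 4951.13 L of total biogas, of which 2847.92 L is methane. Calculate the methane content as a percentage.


CH4% = V_CH4 / V_total * 100
= 2847.92 / 4951.13 * 100
= 57.5206%

57.5206%


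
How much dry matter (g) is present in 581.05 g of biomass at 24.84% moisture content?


Wd = Ww * (1 - MC/100)
= 581.05 * (1 - 24.84/100)
= 436.7172 g

436.7172 g


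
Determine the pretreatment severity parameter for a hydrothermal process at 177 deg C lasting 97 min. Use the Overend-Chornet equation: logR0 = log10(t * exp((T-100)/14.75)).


logR0 = log10(t * exp((T - 100) / 14.75))
= log10(97 * exp((177 - 100) / 14.75))
= 4.2539

4.2539


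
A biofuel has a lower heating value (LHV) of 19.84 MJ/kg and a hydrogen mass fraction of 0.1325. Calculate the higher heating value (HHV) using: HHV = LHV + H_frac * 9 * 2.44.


HHV = LHV + H_frac * 9 * 2.44
= 19.84 + 0.1325 * 9 * 2.44
= 22.7497 MJ/kg

22.7497 MJ/kg


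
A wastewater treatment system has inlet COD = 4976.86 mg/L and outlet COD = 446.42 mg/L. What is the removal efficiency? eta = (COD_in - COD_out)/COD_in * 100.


eta = (COD_in - COD_out) / COD_in * 100
= (4976.86 - 446.42) / 4976.86 * 100
= 91.0301%

91.0301%


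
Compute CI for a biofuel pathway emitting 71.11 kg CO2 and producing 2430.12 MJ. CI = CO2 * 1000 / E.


CI = CO2 * 1000 / E
= 71.11 * 1000 / 2430.12
= 29.2619 g CO2/MJ

29.2619 g CO2/MJ


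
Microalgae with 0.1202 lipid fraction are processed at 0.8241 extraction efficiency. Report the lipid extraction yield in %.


Y = lipid_content * extraction_eff * 100
= 0.1202 * 0.8241 * 100
= 9.9057%

9.9057%


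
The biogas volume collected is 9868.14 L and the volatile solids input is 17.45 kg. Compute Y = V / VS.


Y = V / VS
= 9868.14 / 17.45
= 565.5095 L/kg VS

565.5095 L/kg VS


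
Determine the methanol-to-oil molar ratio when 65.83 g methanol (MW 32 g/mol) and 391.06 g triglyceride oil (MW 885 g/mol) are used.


Molar ratio = n_MeOH / n_oil = (MeOH/32) / (oil/885) = (MeOH * 885) / (32 * oil)
= (65.83 * 885) / (32 * 391.06)
= 4.6556

4.6556


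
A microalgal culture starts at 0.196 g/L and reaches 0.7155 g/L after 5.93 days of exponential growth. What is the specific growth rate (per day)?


mu = ln(X2/X1) / dt
= ln(0.7155/0.196) / 5.93
= 0.2184 per day

0.2184 per day


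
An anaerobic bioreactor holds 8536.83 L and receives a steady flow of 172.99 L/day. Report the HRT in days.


HRT = V / Q
= 8536.83 / 172.99
= 49.3487 days

49.3487 days


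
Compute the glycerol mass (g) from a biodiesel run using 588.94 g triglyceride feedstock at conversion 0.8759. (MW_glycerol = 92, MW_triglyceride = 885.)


glycerol = oil * conv * (92/885)
= 588.94 * 0.8759 * 92 / 885
= 53.6253 g

53.6253 g


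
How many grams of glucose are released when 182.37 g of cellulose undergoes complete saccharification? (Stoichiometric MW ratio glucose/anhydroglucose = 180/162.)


glucose = cellulose * 180/162
= 182.37 * 180/162
= 202.6333 g

202.6333 g


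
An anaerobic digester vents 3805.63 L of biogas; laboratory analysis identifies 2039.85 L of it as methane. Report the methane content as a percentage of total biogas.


CH4% = V_CH4 / V_total * 100
= 2039.85 / 3805.63 * 100
= 53.6008%

53.6008%


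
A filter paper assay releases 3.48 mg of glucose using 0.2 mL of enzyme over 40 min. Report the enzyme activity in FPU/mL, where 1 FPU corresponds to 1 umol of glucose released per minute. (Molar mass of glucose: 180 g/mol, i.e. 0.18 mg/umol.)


Activity = glucose_mg / (0.18 mg/umol * V_mL * t_min)
= 3.48 / (0.18 * 0.2 * 40)
= 2.4167 FPU/mL

2.4167 FPU/mL


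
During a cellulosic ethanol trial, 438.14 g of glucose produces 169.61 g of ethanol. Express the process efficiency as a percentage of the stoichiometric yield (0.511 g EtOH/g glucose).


Fermentation efficiency = (actual / (0.511 * glucose)) * 100
= (169.61 / (0.511 * 438.14)) * 100
= 75.7561%

75.7561%


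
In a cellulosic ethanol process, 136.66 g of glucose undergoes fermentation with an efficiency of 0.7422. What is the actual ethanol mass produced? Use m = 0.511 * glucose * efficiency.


Actual ethanol: m = 0.511 * 136.66 * 0.7422
m = 51.8302 g

51.8302 g


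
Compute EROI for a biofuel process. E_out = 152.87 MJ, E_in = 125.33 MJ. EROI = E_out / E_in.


EROI = E_out / E_in
= 152.87 / 125.33
= 1.2197

1.2197


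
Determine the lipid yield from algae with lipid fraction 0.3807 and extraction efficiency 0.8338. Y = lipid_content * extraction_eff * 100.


Y = lipid_content * extraction_eff * 100
= 0.3807 * 0.8338 * 100
= 31.7428%

31.7428%


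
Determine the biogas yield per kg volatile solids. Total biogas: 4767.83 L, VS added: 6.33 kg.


Y = V / VS
= 4767.83 / 6.33
= 753.2117 L/kg VS

753.2117 L/kg VS


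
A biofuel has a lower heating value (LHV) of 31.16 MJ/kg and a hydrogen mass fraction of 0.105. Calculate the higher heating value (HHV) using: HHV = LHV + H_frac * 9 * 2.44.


HHV = LHV + H_frac * 9 * 2.44
= 31.16 + 0.105 * 9 * 2.44
= 33.4658 MJ/kg

33.4658 MJ/kg


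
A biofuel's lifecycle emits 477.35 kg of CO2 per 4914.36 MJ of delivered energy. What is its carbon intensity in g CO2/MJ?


CI = CO2 * 1000 / E
= 477.35 * 1000 / 4914.36
= 97.1337 g CO2/MJ

97.1337 g CO2/MJ


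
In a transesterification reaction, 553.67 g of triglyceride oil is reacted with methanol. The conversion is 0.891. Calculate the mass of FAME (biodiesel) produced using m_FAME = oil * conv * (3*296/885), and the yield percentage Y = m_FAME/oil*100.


m_FAME = oil * conv * (3 * 296 / 885) = oil * conv * (888/885)
= 553.67 * 0.891 * 888 / 885
= 494.9922 g
Y = m_FAME / oil * 100 = conv * (888/885) * 100
= 0.891 * 888 / 885 * 100
= 89.40%

494.9922 g FAME; Y = 89.40%


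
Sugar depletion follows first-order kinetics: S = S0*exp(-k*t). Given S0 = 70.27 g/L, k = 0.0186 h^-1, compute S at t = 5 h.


S = S0 * exp(-k * t)
S = 70.27 * exp(-0.0186 * 5)
S = 64.0296 g/L

64.0296 g/L


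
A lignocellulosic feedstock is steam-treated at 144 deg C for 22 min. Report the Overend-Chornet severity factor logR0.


logR0 = log10(t * exp((T - 100) / 14.75))
= log10(22 * exp((144 - 100) / 14.75))
= 2.6379

2.6379


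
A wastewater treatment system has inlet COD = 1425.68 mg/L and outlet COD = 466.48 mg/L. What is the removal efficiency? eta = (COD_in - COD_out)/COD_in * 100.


eta = (COD_in - COD_out) / COD_in * 100
= (1425.68 - 466.48) / 1425.68 * 100
= 67.2802%

67.2802%


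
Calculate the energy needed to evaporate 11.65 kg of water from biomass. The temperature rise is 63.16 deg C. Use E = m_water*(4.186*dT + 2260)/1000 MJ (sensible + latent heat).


E = m_water * (4.186 * dT + 2260) / 1000
= 11.65 * (4.186 * 63.16 + 2260) / 1000
= 29.4091 MJ

29.4091 MJ


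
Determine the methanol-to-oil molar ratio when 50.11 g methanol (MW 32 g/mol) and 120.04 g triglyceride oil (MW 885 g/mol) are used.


Molar ratio = n_MeOH / n_oil = (MeOH/32) / (oil/885) = (MeOH * 885) / (32 * oil)
= (50.11 * 885) / (32 * 120.04)
= 11.5449

11.5449


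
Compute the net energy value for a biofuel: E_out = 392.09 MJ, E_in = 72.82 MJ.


NEV = E_out - E_in
= 392.09 - 72.82
= 319.2700 MJ

319.2700 MJ


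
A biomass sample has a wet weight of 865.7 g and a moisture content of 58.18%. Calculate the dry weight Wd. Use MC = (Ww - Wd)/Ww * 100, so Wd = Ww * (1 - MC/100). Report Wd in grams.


Wd = Ww * (1 - MC/100)
= 865.7 * (1 - 58.18/100)
= 362.0357 g

362.0357 g


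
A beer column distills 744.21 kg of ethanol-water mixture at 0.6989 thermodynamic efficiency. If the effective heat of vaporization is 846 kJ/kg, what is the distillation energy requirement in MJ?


E = m * 846 / (eta * 1000)
= 744.21 * 846 / (0.6989 * 1000)
= 900.8466 MJ

900.8466 MJ


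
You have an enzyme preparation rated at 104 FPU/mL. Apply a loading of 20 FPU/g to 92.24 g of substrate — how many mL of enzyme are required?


V = dosage * m_sub / activity
V = 20 * 92.24 / 104
V = 17.7385 mL

17.7385 mL


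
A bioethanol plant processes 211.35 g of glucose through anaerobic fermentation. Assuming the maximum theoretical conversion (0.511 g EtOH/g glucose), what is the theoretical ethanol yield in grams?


Theoretical ethanol yield: m_EtOH = 0.511 * m_glucose
m_EtOH = 0.511 * 211.35 = 107.9998 g

107.9998 g


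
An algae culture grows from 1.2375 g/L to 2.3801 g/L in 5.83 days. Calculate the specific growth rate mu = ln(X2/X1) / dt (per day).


mu = ln(X2/X1) / dt
= ln(2.3801/1.2375) / 5.83
= 0.1122 per day

0.1122 per day


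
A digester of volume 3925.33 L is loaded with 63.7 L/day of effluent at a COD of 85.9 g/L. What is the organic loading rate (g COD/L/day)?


OLR = Q * S / V
= 63.7 * 85.9 / 3925.33
= 1.3940 g/L/day

1.3940 g/L/day


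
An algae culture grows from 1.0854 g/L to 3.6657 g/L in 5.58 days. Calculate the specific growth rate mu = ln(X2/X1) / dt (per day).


mu = ln(X2/X1) / dt
= ln(3.6657/1.0854) / 5.58
= 0.2181 per day

0.2181 per day


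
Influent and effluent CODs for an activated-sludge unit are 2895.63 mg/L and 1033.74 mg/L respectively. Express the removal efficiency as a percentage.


eta = (COD_in - COD_out) / COD_in * 100
= (2895.63 - 1033.74) / 2895.63 * 100
= 64.3000%

64.3000%


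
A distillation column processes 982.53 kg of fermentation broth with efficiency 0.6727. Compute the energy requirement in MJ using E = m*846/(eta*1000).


E = m * 846 / (eta * 1000)
= 982.53 * 846 / (0.6727 * 1000)
= 1235.6480 MJ

1235.6480 MJ


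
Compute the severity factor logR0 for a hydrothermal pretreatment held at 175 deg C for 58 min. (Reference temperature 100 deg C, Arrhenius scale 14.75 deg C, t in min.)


logR0 = log10(t * exp((T - 100) / 14.75))
= log10(58 * exp((175 - 100) / 14.75))
= 3.9717

3.9717


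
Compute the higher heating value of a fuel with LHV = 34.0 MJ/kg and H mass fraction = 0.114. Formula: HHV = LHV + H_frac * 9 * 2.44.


HHV = LHV + H_frac * 9 * 2.44
= 34.0 + 0.114 * 9 * 2.44
= 36.5034 MJ/kg

36.5034 MJ/kg


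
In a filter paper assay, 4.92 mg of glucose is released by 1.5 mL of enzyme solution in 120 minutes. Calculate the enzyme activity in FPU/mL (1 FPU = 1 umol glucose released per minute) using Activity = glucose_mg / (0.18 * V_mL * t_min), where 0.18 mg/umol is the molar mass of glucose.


Activity = glucose_mg / (0.18 mg/umol * V_mL * t_min)
= 4.92 / (0.18 * 1.5 * 120)
= 0.1519 FPU/mL

0.1519 FPU/mL


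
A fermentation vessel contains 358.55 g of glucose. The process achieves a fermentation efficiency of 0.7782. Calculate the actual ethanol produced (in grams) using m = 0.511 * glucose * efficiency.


Actual ethanol: m = 0.511 * 358.55 * 0.7782
m = 142.5811 g

142.5811 g


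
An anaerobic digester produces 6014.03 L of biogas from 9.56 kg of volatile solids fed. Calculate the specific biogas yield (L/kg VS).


Y = V / VS
= 6014.03 / 9.56
= 629.0826 L/kg VS

629.0826 L/kg VS


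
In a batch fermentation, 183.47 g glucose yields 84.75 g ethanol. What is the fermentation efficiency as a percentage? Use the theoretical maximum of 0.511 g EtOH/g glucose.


Fermentation efficiency = (actual / (0.511 * glucose)) * 100
= (84.75 / (0.511 * 183.47)) * 100
= 90.3969%

90.3969%


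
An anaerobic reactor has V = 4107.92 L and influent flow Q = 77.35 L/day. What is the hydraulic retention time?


HRT = V / Q
= 4107.92 / 77.35
= 53.1082 days

53.1082 days


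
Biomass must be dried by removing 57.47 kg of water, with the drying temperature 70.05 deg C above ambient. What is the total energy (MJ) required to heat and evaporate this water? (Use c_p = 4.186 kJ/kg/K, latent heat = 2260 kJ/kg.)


E = m_water * (4.186 * dT + 2260) / 1000
= 57.47 * (4.186 * 70.05 + 2260) / 1000
= 146.7341 MJ

146.7341 MJ


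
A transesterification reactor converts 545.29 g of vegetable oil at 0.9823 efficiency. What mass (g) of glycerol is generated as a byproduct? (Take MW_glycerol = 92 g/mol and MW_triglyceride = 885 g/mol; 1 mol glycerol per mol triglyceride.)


glycerol = oil * conv * (92/885)
= 545.29 * 0.9823 * 92 / 885
= 55.6822 g

55.6822 g


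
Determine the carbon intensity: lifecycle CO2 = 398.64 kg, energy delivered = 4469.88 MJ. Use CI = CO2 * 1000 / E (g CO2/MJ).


CI = CO2 * 1000 / E
= 398.64 * 1000 / 4469.88
= 89.1836 g CO2/MJ

89.1836 g CO2/MJ


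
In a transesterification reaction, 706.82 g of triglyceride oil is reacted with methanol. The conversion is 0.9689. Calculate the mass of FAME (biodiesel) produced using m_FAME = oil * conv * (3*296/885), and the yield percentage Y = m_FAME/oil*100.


m_FAME = oil * conv * (3 * 296 / 885) = oil * conv * (888/885)
= 706.82 * 0.9689 * 888 / 885
= 687.1594 g
Y = m_FAME / oil * 100 = conv * (888/885) * 100
= 0.9689 * 888 / 885 * 100
= 97.22%

687.1594 g FAME; Y = 97.22%


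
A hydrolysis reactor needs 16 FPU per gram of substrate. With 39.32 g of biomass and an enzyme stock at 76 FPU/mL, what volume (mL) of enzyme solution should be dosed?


V = dosage * m_sub / activity
V = 16 * 39.32 / 76
V = 8.2779 mL

8.2779 mL


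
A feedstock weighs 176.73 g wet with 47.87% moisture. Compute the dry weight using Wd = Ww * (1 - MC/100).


Wd = Ww * (1 - MC/100)
= 176.73 * (1 - 47.87/100)
= 92.1293 g

92.1293 g


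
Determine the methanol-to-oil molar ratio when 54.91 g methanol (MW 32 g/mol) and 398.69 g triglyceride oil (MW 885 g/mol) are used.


Molar ratio = n_MeOH / n_oil = (MeOH/32) / (oil/885) = (MeOH * 885) / (32 * oil)
= (54.91 * 885) / (32 * 398.69)
= 3.8090

3.8090


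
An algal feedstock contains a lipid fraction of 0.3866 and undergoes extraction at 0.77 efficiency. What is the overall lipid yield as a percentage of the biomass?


Y = lipid_content * extraction_eff * 100
= 0.3866 * 0.77 * 100
= 29.7682%

29.7682%


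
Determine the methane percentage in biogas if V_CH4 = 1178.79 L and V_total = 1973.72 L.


CH4% = V_CH4 / V_total * 100
= 1178.79 / 1973.72 * 100
= 59.7243%

59.7243%


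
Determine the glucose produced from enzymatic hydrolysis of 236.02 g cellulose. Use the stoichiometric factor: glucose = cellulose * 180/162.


glucose = cellulose * 180/162
= 236.02 * 180/162
= 262.2444 g

262.2444 g


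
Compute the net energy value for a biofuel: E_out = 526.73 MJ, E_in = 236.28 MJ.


NEV = E_out - E_in
= 526.73 - 236.28
= 290.4500 MJ

290.4500 MJ


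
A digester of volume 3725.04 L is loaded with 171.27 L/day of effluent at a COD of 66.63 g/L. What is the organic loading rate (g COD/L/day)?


OLR = Q * S / V
= 171.27 * 66.63 / 3725.04
= 3.0635 g/L/day

3.0635 g/L/day


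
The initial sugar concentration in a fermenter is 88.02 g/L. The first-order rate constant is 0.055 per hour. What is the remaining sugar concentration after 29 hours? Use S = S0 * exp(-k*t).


S = S0 * exp(-k * t)
S = 88.02 * exp(-0.055 * 29)
S = 17.8600 g/L

17.8600 g/L


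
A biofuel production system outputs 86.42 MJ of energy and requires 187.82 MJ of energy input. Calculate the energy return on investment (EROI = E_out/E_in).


EROI = E_out / E_in
= 86.42 / 187.82
= 0.4601

0.4601


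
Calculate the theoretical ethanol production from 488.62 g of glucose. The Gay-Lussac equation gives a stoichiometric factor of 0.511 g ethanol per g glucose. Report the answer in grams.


Theoretical ethanol yield: m_EtOH = 0.511 * m_glucose
m_EtOH = 0.511 * 488.62 = 249.6848 g

249.6848 g


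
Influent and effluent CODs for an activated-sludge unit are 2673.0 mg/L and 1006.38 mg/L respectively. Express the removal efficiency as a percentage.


eta = (COD_in - COD_out) / COD_in * 100
= (2673.0 - 1006.38) / 2673.0 * 100
= 62.3502%

62.3502%


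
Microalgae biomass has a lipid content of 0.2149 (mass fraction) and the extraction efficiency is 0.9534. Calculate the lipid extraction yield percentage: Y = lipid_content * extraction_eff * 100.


Y = lipid_content * extraction_eff * 100
= 0.2149 * 0.9534 * 100
= 20.4886%

20.4886%


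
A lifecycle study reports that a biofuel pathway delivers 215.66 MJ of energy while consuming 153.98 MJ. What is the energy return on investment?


EROI = E_out / E_in
= 215.66 / 153.98
= 1.4006

1.4006


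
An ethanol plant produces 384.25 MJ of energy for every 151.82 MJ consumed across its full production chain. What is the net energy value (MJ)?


NEV = E_out - E_in
= 384.25 - 151.82
= 232.4300 MJ

232.4300 MJ


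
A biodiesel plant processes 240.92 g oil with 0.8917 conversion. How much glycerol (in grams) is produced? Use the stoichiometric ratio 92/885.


glycerol = oil * conv * (92/885)
= 240.92 * 0.8917 * 92 / 885
= 22.3324 g

22.3324 g


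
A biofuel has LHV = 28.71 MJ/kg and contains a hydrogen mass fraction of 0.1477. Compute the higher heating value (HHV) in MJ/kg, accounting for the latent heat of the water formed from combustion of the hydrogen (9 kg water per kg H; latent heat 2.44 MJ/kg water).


HHV = LHV + H_frac * 9 * 2.44
= 28.71 + 0.1477 * 9 * 2.44
= 31.9535 MJ/kg

31.9535 MJ/kg


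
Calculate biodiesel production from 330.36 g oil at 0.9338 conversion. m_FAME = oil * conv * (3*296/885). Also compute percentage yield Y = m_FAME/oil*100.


m_FAME = oil * conv * (3 * 296 / 885) = oil * conv * (888/885)
= 330.36 * 0.9338 * 888 / 885
= 309.5359 g
Y = m_FAME / oil * 100 = conv * (888/885) * 100
= 0.9338 * 888 / 885 * 100
= 93.70%

309.5359 g FAME; Y = 93.70%


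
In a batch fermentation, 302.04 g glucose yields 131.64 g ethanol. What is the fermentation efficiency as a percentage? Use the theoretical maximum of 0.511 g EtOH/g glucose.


Fermentation efficiency = (actual / (0.511 * glucose)) * 100
= (131.64 / (0.511 * 302.04)) * 100
= 85.2909%

85.2909%


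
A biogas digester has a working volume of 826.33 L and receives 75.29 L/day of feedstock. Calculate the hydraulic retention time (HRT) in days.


HRT = V / Q
= 826.33 / 75.29
= 10.9753 days

10.9753 days


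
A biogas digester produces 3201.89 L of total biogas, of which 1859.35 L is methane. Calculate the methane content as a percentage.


CH4% = V_CH4 / V_total * 100
= 1859.35 / 3201.89 * 100
= 58.0704%

58.0704%


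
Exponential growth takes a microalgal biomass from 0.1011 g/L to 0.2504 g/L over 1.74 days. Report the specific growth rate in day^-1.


mu = ln(X2/X1) / dt
= ln(0.2504/0.1011) / 1.74
= 0.5212 per day

0.5212 per day


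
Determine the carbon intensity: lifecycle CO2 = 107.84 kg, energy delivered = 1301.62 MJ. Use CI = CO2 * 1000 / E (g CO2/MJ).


CI = CO2 * 1000 / E
= 107.84 * 1000 / 1301.62
= 82.8506 g CO2/MJ

82.8506 g CO2/MJ


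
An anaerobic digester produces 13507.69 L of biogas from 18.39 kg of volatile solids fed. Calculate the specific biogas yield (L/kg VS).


Y = V / VS
= 13507.69 / 18.39
= 734.5128 L/kg VS

734.5128 L/kg VS


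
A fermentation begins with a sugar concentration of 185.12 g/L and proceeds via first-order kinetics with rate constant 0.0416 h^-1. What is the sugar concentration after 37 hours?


S = S0 * exp(-k * t)
S = 185.12 * exp(-0.0416 * 37)
S = 39.7180 g/L

39.7180 g/L


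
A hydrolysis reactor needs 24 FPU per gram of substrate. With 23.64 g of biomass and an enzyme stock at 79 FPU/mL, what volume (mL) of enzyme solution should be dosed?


V = dosage * m_sub / activity
V = 24 * 23.64 / 79
V = 7.1818 mL

7.1818 mL


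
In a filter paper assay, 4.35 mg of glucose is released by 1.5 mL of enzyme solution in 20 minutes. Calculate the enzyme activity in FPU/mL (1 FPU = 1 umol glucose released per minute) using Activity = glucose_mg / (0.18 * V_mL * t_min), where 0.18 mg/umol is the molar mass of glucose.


Activity = glucose_mg / (0.18 mg/umol * V_mL * t_min)
= 4.35 / (0.18 * 1.5 * 20)
= 0.8056 FPU/mL

0.8056 FPU/mL


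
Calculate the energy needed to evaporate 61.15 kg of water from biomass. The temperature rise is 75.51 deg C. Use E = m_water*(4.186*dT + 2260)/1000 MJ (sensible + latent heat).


E = m_water * (4.186 * dT + 2260) / 1000
= 61.15 * (4.186 * 75.51 + 2260) / 1000
= 157.5276 MJ

157.5276 MJ


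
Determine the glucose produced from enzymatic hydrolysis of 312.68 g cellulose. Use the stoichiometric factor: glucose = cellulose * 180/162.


glucose = cellulose * 180/162
= 312.68 * 180/162
= 347.4222 g

347.4222 g


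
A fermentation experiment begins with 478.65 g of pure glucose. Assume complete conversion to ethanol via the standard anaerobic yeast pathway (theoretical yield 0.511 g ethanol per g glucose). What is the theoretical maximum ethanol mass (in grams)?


Theoretical ethanol yield: m_EtOH = 0.511 * m_glucose
m_EtOH = 0.511 * 478.65 = 244.5901 g

244.5901 g


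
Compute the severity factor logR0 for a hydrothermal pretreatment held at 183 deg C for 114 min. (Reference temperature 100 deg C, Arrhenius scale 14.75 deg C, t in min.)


logR0 = log10(t * exp((T - 100) / 14.75))
= log10(114 * exp((183 - 100) / 14.75))
= 4.5007

4.5007


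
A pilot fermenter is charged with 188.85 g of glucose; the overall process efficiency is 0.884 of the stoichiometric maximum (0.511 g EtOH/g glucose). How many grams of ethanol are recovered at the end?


Actual ethanol: m = 0.511 * 188.85 * 0.884
m = 85.3081 g

85.3081 g


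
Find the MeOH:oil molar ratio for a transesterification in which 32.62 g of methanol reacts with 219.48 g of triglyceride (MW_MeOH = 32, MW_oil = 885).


Molar ratio = n_MeOH / n_oil = (MeOH/32) / (oil/885) = (MeOH * 885) / (32 * oil)
= (32.62 * 885) / (32 * 219.48)
= 4.1104

4.1104


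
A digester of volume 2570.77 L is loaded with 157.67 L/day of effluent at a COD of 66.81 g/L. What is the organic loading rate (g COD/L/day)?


OLR = Q * S / V
= 157.67 * 66.81 / 2570.77
= 4.0976 g/L/day

4.0976 g/L/day


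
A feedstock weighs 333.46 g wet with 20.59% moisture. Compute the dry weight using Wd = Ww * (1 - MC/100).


Wd = Ww * (1 - MC/100)
= 333.46 * (1 - 20.59/100)
= 264.8006 g

264.8006 g


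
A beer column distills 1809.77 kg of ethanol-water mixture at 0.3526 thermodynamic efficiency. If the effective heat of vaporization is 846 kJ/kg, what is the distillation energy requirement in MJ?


E = m * 846 / (eta * 1000)
= 1809.77 * 846 / (0.3526 * 1000)
= 4342.2162 MJ

4342.2162 MJ


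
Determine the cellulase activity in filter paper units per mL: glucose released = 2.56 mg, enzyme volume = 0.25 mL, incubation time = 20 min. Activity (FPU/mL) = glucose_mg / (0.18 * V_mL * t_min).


Activity = glucose_mg / (0.18 mg/umol * V_mL * t_min)
= 2.56 / (0.18 * 0.25 * 20)
= 2.8444 FPU/mL

2.8444 FPU/mL


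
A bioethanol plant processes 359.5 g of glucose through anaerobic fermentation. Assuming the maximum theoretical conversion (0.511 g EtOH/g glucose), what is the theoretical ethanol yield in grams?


Theoretical ethanol yield: m_EtOH = 0.511 * m_glucose
m_EtOH = 0.511 * 359.5 = 183.7045 g

183.7045 g


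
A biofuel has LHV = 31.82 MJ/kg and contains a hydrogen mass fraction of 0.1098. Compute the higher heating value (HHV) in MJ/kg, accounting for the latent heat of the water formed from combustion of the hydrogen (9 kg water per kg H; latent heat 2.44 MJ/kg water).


HHV = LHV + H_frac * 9 * 2.44
= 31.82 + 0.1098 * 9 * 2.44
= 34.2312 MJ/kg

34.2312 MJ/kg


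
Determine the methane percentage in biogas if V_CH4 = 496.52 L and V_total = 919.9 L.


CH4% = V_CH4 / V_total * 100
= 496.52 / 919.9 * 100
= 53.9754%

53.9754%


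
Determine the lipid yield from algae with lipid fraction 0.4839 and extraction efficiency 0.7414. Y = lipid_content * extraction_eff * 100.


Y = lipid_content * extraction_eff * 100
= 0.4839 * 0.7414 * 100
= 35.8763%

35.8763%


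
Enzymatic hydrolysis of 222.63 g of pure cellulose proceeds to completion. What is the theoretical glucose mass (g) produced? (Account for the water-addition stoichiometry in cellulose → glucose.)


glucose = cellulose * 180/162
= 222.63 * 180/162
= 247.3667 g

247.3667 g


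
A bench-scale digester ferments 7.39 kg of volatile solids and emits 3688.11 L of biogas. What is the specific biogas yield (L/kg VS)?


Y = V / VS
= 3688.11 / 7.39
= 499.0677 L/kg VS

499.0677 L/kg VS
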